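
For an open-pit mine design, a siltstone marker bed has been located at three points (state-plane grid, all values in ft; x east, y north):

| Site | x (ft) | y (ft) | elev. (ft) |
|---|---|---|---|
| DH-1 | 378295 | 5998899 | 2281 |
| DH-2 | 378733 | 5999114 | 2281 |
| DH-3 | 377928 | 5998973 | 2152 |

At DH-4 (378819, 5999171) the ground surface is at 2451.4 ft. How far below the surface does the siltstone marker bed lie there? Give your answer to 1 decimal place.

177.9 ft

Two edge vectors: DH-1→DH-2 = (438, 215, 0), DH-1→DH-3 = (-367, 74, -129).
Normal n = (DH-1→DH-2) × (DH-1→DH-3) = (-27735, 56502, 111317).
So ∂z/∂x = −n_x/n_z = 0.249153319 and ∂z/∂y = −n_y/n_z = −0.507577459.
Intercept c from DH-1: 2281 − 94253.45 + 3044905.91 = 2952933.46.
At (378819, 5999171): z_contact = 94384.01 − 3045043.97 + 2952933.46 = 2273.50 ft.
Depth below ground = 2451.4 − 2273.50 = 177.9 ft.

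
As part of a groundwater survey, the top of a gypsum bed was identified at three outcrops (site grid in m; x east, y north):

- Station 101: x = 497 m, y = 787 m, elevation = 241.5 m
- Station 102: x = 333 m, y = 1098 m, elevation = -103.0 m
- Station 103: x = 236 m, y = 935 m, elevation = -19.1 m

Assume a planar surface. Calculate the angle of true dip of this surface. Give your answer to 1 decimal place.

Let the plane be z = a·x + b·y + c.
Station 102−Station 101: −164a + 311b = −344.5;  Station 103−Station 101: −261a + 148b = −260.6.
Solving gives a = 0.52832, b = −0.82912.
Gradient magnitude |∇z| = √(a² + b²) = √(0.27912 + 0.68744) = 0.98314.
True dip = arctan(0.98314) = 44.5°, dipping toward NNW (azimuth ≈ 327°).

44.5°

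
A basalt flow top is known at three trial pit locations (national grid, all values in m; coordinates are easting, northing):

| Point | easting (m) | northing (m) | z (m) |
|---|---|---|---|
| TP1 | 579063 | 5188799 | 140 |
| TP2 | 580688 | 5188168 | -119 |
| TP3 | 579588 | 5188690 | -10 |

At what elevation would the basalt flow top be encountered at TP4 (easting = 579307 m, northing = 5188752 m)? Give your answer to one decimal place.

67.7 m

Two edge vectors: TP1→TP2 = (1625, -631, -259), TP1→TP3 = (525, -109, -150).
Normal n = (TP1→TP2) × (TP1→TP3) = (66419, 107775, 154150).
So ∂z/∂easting = −n_x/n_z = −0.430872527 and ∂z/∂northing = −n_y/n_z = −0.699156666.
Intercept c from TP1: 140 + 249502.34 + 3627783.41 = 3877425.75.
At (579307, 5188752): z = −249607.5 − 3627750.5 + 3877425.75 = 67.7 m.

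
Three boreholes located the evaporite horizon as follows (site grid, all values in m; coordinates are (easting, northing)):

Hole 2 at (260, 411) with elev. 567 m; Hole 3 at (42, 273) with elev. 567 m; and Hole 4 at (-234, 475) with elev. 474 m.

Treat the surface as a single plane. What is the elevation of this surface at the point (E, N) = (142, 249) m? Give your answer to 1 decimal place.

Let the plane be z = a·E + b·N + c.
Hole 3−Hole 2: −218a − 138b = 0;  Hole 4−Hole 2: −494a + 64b = −93.
Solving gives a = 0.15628, b = −0.24687.
Then c = 567 − a·260 − b·411 = 627.83.
At (142, 249): z = 22.2 − 61.5 + 627.83 = 588.6 m.

588.6 m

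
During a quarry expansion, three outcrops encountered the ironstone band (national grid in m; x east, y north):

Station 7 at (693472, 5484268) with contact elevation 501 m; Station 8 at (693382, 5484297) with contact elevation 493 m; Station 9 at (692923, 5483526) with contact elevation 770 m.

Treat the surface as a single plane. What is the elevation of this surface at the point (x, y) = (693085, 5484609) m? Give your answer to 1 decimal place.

391.8 m

Let the plane be z = a·x + b·y + c.
Station 8−Station 7: −90a + 29b = −8;  Station 9−Station 7: −549a − 742b = 269.
Solving gives a = −0.022551118, b = −0.345848297.
Then c = 501 − a·693472 − b·5484268 = 1912864.32.
At (693085, 5484609): z = −15629.8 − 1896842.7 + 1912864.32 = 391.8 m.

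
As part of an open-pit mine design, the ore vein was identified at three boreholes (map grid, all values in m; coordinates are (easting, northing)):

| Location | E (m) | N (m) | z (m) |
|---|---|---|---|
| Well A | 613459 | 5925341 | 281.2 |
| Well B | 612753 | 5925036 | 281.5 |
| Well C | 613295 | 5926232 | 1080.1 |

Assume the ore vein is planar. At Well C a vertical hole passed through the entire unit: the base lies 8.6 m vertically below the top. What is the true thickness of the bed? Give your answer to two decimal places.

6.38 m

Let the plane be z = a·E + b·N + c.
Well B−Well A: −706a − 305b = 0.3;  Well C−Well A: −164a + 891b = 798.9.
Solving gives a = −0.35922, b = 0.83051.
|∇z| = √(a²+b²) = 0.90487, so dip δ = arctan(0.90487) = 42.14°.
True thickness = vertical thickness × cos δ = 8.6 × cos 42.14° = 6.38 m.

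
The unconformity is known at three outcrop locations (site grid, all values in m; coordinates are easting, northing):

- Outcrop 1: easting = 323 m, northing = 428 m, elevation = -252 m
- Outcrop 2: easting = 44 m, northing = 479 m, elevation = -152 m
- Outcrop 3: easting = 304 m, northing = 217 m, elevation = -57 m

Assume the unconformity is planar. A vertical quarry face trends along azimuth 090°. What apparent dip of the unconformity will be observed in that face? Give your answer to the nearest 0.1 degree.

Two edge vectors: Outcrop 1→Outcrop 2 = (-279, 51, 100), Outcrop 1→Outcrop 3 = (-19, -211, 195).
Normal n = (Outcrop 1→Outcrop 2) × (Outcrop 1→Outcrop 3) = (31045, 52505, 59838).
So ∂z/∂easting = −n_x/n_z = −0.51882 and ∂z/∂northing = −n_y/n_z = −0.87745.
Unit vector along 090° is (sin 90°, cos 90°) = (1.0000, 0.0000).
Slope in that direction = a·(1.0000) + b·(0.0000) = −0.51882.
Apparent dip = arctan|0.51882| = 27.4° (true dip is 45.5°, so apparent ≤ true as expected).

27.4°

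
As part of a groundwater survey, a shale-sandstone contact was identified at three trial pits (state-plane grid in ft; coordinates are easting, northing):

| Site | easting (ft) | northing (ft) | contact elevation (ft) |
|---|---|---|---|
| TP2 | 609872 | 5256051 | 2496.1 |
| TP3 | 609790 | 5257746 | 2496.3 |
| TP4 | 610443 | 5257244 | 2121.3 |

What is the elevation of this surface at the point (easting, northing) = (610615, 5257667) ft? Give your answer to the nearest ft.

Let the plane be z = a·easting + b·northing + c.
TP3−TP2: −82a + 1695b = 0.2;  TP4−TP2: 571a + 1193b = −374.8.
Solving gives a = −0.59636098, b = −0.02873251.
Then c = 2496.1 − a·609872 − b·5256051 = 517219.49.
At (610615, 5257667): z = −364147.0 − 151066.0 + 517219.49 = 2006.6 ft.

2007 ft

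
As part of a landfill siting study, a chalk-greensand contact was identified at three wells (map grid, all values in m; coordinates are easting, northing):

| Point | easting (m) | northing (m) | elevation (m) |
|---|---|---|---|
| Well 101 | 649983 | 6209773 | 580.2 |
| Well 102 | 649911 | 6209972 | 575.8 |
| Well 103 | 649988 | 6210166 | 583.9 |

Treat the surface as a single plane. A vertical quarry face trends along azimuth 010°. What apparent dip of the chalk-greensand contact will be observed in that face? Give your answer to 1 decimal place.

1.3°

Let the plane be z = a·easting + b·northing + c.
Well 102−Well 101: −72a + 199b = −4.4;  Well 103−Well 101: 5a + 393b = 3.7.
Solving gives a = 0.08417, b = 0.00834.
Unit vector along 010° is (sin 10°, cos 10°) = (0.1736, 0.9848).
Slope in that direction = a·(0.1736) + b·(0.9848) = 0.02283.
Apparent dip = arctan|0.02283| = 1.3° (true dip is 4.8°, so apparent ≤ true as expected).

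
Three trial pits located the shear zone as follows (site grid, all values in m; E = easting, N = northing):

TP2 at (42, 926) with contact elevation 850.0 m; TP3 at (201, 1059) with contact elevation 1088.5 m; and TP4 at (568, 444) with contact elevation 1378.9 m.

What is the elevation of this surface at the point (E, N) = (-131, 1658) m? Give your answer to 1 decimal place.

Two edge vectors: TP2→TP3 = (159, 133, 238.5), TP2→TP4 = (526, -482, 528.9).
Normal n = (TP2→TP3) × (TP2→TP4) = (185300.7, 41355.9, -146596).
So ∂z/∂E = −n_x/n_z = 1.264023 and ∂z/∂N = −n_y/n_z = 0.282108.
Intercept c from TP2: 850 − 53.09 − 261.23 = 535.68.
At (-131, 1658): z = −165.6 + 467.7 + 535.68 = 837.8 m.

837.8 m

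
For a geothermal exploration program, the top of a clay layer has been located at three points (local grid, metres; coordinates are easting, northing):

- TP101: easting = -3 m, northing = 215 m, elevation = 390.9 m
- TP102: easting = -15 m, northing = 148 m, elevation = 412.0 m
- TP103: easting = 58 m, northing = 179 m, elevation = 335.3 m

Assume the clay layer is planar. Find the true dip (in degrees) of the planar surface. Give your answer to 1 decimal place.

45.1°

Let the plane be z = a·easting + b·northing + c.
TP102−TP101: −12a − 67b = 21.1;  TP103−TP101: 61a − 36b = −55.6.
Solving gives a = −0.99243, b = −0.13718.
Gradient magnitude |∇z| = √(a² + b²) = √(0.98492 + 0.01882) = 1.00187.
True dip = arctan(1.00187) = 45.1°, dipping toward E (azimuth ≈ 082°).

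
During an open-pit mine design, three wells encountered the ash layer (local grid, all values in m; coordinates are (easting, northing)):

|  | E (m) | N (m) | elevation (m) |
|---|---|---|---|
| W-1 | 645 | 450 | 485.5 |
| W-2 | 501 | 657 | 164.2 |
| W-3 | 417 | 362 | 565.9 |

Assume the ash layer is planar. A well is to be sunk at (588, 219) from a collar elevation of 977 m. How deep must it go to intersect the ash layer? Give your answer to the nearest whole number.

Two edge vectors: W-1→W-2 = (-144, 207, -321.3), W-1→W-3 = (-228, -88, 80.4).
Normal n = (W-1→W-2) × (W-1→W-3) = (-11631.6, 84834, 59868).
So ∂z/∂E = −n_x/n_z = 0.19429 and ∂z/∂N = −n_y/n_z = −1.41702.
Intercept c from W-1: 485.5 − 125.32 + 637.66 = 997.84.
At (588, 219): z_contact = 114.2 − 310.3 + 997.84 = 801.8 m.
Depth below ground = 977 − 801.8 = 175 m.

175 m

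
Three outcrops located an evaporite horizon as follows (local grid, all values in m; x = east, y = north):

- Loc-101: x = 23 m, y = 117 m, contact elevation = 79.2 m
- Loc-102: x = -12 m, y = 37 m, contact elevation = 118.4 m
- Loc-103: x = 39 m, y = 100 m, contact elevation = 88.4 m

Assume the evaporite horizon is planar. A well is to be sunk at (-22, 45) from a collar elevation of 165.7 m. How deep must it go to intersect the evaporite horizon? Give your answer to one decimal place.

51.7 m

Let the plane be z = a·x + b·y + c.
Loc-102−Loc-101: −35a − 80b = 39.2;  Loc-103−Loc-101: 16a − 17b = 9.2.
Solving gives a = 0.03712, b = −0.50624.
Then c = 79.2 − a·23 − b·117 = 137.58.
At (-22, 45): z_contact = −0.82 − 22.78 + 137.58 = 113.98 m.
Depth below ground = 165.7 − 113.98 = 51.7 m.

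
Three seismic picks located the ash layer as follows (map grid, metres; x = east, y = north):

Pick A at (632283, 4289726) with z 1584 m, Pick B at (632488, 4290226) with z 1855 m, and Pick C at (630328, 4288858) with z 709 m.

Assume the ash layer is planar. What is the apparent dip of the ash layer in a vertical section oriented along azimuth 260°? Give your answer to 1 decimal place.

Let the plane be z = a·x + b·y + c.
Pick B−Pick A: 205a + 500b = 271;  Pick C−Pick A: −1955a − 868b = −875.
Solving gives a = 0.25298, b = 0.43828.
Unit vector along 260° is (sin 260°, cos 260°) = (-0.9848, -0.1736).
Slope in that direction = a·(-0.9848) + b·(-0.1736) = −0.32524.
Apparent dip = arctan|0.32524| = 18.0° (true dip is 26.8°, so apparent ≤ true as expected).

18.0°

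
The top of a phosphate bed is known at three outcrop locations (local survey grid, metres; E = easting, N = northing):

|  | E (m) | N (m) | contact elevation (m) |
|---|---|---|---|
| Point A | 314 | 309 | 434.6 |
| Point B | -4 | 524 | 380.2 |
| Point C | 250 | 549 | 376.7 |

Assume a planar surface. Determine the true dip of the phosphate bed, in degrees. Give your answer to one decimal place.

13.4°

Two edge vectors: Point A→Point B = (-318, 215, -54.4), Point A→Point C = (-64, 240, -57.9).
Normal n = (Point A→Point B) × (Point A→Point C) = (607.5, -14930.6, -62560).
So ∂z/∂E = −n_x/n_z = 0.00971 and ∂z/∂N = −n_y/n_z = −0.23866.
Gradient magnitude |∇z| = √(a² + b²) = √(0.00009 + 0.05696) = 0.23886.
True dip = arctan(0.23886) = 13.4°, dipping toward N (azimuth ≈ 358°).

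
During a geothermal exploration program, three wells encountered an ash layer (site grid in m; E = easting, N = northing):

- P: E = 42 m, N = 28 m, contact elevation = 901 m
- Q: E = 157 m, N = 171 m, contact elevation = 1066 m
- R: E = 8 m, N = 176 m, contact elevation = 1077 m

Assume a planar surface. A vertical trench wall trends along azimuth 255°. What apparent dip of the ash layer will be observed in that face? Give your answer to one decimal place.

Let the plane be z = a·E + b·N + c.
Q−P: 115a + 143b = 165;  R−P: −34a + 148b = 176.
Solving gives a = −0.03418, b = 1.18134.
Unit vector along 255° is (sin 255°, cos 255°) = (-0.9659, -0.2588).
Slope in that direction = a·(-0.9659) + b·(-0.2588) = −0.27273.
Apparent dip = arctan|0.27273| = 15.3° (true dip is 49.8°, so apparent ≤ true as expected).

15.3°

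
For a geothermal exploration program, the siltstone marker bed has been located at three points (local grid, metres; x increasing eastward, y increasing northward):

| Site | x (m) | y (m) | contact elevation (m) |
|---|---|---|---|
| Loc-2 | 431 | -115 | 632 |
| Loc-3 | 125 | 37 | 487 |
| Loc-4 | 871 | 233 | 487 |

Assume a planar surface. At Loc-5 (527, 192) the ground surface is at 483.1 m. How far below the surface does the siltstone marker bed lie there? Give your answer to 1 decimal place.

Two edge vectors: Loc-2→Loc-3 = (-306, 152, -145), Loc-2→Loc-4 = (440, 348, -145).
Normal n = (Loc-2→Loc-3) × (Loc-2→Loc-4) = (28420, -108170, -173368).
So ∂z/∂x = −n_x/n_z = 0.16393 and ∂z/∂y = −n_y/n_z = −0.62393.
Intercept c from Loc-2: 632 − 70.65 − 71.75 = 489.59.
At (527, 192): z_contact = 86.39 − 119.80 + 489.59 = 456.19 m.
Depth below ground = 483.1 − 456.19 = 26.9 m.

26.9 m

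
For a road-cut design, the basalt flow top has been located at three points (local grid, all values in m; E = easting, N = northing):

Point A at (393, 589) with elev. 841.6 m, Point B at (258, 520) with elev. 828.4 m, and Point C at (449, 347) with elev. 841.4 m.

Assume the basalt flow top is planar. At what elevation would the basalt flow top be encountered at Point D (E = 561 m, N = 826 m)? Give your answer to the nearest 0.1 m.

861.2 m

Let the plane be z = a·E + b·N + c.
Point B−Point A: −135a − 69b = −13.2;  Point C−Point A: 56a − 242b = −0.2.
Solving gives a = 0.08706, b = 0.02097.
Then c = 841.6 − a·393 − b·589 = 795.03.
At (561, 826): z = 48.8 + 17.3 + 795.03 = 861.2 m.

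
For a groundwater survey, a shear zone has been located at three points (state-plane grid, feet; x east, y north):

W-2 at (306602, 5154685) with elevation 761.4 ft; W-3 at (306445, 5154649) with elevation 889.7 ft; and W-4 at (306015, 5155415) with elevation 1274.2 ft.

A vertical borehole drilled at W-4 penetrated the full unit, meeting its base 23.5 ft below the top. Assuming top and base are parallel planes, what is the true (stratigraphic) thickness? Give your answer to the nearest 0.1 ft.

18.1 ft

Let the plane be z = a·x + b·y + c.
W-3−W-2: −157a − 36b = 128.3;  W-4−W-2: −587a + 730b = 512.8.
Solving gives a = −0.82598, b = 0.03829.
|∇z| = √(a²+b²) = 0.82686, so dip δ = arctan(0.82686) = 39.59°.
True thickness = vertical thickness × cos δ = 23.5 × cos 39.59° = 18.1 ft.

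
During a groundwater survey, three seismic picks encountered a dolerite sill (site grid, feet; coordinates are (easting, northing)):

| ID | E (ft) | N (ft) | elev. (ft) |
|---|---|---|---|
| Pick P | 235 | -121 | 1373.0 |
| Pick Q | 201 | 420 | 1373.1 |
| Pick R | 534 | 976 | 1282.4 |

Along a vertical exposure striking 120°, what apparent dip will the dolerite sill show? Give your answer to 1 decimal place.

Two edge vectors: Pick P→Pick Q = (-34, 541, 0.1), Pick P→Pick R = (299, 1097, -90.6).
Normal n = (Pick P→Pick Q) × (Pick P→Pick R) = (-49124.3, -3050.5, -199057).
So ∂z/∂E = −n_x/n_z = −0.24679 and ∂z/∂N = −n_y/n_z = −0.01532.
Unit vector along 120° is (sin 120°, cos 120°) = (0.8660, -0.5000).
Slope in that direction = a·(0.8660) + b·(-0.5000) = −0.20606.
Apparent dip = arctan|0.20606| = 11.6° (true dip is 13.9°, so apparent ≤ true as expected).

11.6°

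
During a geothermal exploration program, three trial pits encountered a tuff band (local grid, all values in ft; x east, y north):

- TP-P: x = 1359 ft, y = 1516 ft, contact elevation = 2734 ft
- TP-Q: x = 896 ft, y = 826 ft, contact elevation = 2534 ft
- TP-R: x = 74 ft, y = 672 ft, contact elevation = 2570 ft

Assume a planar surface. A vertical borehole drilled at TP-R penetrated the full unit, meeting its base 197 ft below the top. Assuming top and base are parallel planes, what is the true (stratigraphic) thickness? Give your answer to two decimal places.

184.03 ft

Let the plane be z = a·x + b·y + c.
TP-Q−TP-P: −463a − 690b = −200;  TP-R−TP-P: −1285a − 844b = −164.
Solving gives a = −0.11221, b = 0.36515.
|∇z| = √(a²+b²) = 0.38200, so dip δ = arctan(0.38200) = 20.91°.
True thickness = vertical thickness × cos δ = 197 × cos 20.91° = 184.03 ft.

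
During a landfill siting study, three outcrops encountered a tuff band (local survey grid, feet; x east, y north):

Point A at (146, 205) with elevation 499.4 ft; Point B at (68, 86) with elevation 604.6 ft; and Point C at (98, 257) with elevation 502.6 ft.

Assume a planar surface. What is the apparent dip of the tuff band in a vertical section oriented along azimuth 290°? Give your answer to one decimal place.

21.5°

Two edge vectors: Point A→Point B = (-78, -119, 105.2), Point A→Point C = (-48, 52, 3.2).
Normal n = (Point A→Point B) × (Point A→Point C) = (-5851.2, -4800, -9768).
So ∂z/∂x = −n_x/n_z = −0.59902 and ∂z/∂y = −n_y/n_z = −0.49140.
Unit vector along 290° is (sin 290°, cos 290°) = (-0.9397, 0.3420).
Slope in that direction = a·(-0.9397) + b·(0.3420) = 0.39482.
Apparent dip = arctan|0.39482| = 21.5° (true dip is 37.8°, so apparent ≤ true as expected).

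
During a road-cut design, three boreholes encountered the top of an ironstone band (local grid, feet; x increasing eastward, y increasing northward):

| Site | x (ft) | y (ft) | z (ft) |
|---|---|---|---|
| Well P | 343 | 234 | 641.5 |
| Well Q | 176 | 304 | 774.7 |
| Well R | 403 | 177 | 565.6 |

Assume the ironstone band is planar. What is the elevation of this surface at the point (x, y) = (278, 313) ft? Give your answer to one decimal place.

Let the plane be z = a·x + b·y + c.
Well Q−Well P: −167a + 70b = 133.2;  Well R−Well P: 60a − 57b = −75.9.
Solving gives a = −0.42854, b = 0.88049.
Then c = 641.5 − a·343 − b·234 = 582.46.
At (278, 313): z = −119.1 + 275.6 + 582.46 = 738.9 ft.

738.9 ft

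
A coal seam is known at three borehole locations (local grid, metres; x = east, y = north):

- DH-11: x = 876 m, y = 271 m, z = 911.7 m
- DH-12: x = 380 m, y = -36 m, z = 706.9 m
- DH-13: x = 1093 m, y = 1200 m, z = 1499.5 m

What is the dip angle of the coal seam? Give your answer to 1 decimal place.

Two edge vectors: DH-11→DH-12 = (-496, -307, -204.8), DH-11→DH-13 = (217, 929, 587.8).
Normal n = (DH-11→DH-12) × (DH-11→DH-13) = (9804.6, 247107.2, -394165).
So ∂z/∂x = −n_x/n_z = 0.02487 and ∂z/∂y = −n_y/n_z = 0.62691.
Gradient magnitude |∇z| = √(a² + b²) = √(0.00062 + 0.39302) = 0.62741.
True dip = arctan(0.62741) = 32.1°, dipping toward S (azimuth ≈ 182°).

32.1°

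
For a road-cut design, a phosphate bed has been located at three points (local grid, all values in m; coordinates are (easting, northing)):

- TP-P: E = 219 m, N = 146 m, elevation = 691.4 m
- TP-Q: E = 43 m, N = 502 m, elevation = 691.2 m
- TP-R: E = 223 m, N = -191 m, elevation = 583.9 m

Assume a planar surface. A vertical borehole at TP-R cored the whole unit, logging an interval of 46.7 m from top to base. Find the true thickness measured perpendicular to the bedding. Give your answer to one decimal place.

37.6 m

Two edge vectors: TP-P→TP-Q = (-176, 356, -0.2), TP-P→TP-R = (4, -337, -107.5).
Normal n = (TP-P→TP-Q) × (TP-P→TP-R) = (-38337.4, -18920.8, 57888).
So ∂z/∂E = −n_x/n_z = 0.66227 and ∂z/∂N = −n_y/n_z = 0.32685.
|∇z| = √(a²+b²) = 0.73853, so dip δ = arctan(0.73853) = 36.45°.
True thickness = vertical thickness × cos δ = 46.7 × cos 36.45° = 37.6 m.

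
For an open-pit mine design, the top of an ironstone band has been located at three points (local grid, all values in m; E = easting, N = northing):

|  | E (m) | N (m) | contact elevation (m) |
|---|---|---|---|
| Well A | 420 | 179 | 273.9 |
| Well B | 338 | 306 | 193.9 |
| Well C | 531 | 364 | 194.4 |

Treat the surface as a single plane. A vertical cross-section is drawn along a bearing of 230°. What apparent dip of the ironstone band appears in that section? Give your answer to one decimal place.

Let the plane be z = a·E + b·N + c.
Well B−Well A: −82a + 127b = −80;  Well C−Well A: 111a + 185b = −79.5.
Solving gives a = 0.16071, b = −0.52616.
Unit vector along 230° is (sin 230°, cos 230°) = (-0.7660, -0.6428).
Slope in that direction = a·(-0.7660) + b·(-0.6428) = 0.21510.
Apparent dip = arctan|0.21510| = 12.1° (true dip is 28.8°, so apparent ≤ true as expected).

12.1°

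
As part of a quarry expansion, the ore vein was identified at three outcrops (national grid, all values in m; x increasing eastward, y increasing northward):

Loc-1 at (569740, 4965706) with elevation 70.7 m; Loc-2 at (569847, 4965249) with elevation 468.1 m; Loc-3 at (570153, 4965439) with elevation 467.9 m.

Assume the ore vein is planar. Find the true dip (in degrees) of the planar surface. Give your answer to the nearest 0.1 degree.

Two edge vectors: Loc-1→Loc-2 = (107, -457, 397.4), Loc-1→Loc-3 = (413, -267, 397.2).
Normal n = (Loc-1→Loc-2) × (Loc-1→Loc-3) = (-75414.6, 121625.8, 160172).
So ∂z/∂x = −n_x/n_z = 0.47084 and ∂z/∂y = −n_y/n_z = −0.75934.
Gradient magnitude |∇z| = √(a² + b²) = √(0.22169 + 0.57660) = 0.89347.
True dip = arctan(0.89347) = 41.8°, dipping toward NNW (azimuth ≈ 328°).

41.8°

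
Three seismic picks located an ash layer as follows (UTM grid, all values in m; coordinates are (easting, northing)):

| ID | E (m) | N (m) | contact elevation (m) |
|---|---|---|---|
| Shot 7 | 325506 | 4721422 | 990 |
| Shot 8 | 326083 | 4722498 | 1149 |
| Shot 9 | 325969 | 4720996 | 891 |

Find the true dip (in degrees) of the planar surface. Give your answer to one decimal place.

Let the plane be z = a·E + b·N + c.
Shot 8−Shot 7: 577a + 1076b = 159;  Shot 9−Shot 7: 463a − 426b = −99.
Solving gives a = −0.05214, b = 0.17573.
Gradient magnitude |∇z| = √(a² + b²) = √(0.00272 + 0.03088) = 0.18330.
True dip = arctan(0.18330) = 10.4°, dipping toward SSE (azimuth ≈ 163°).

10.4°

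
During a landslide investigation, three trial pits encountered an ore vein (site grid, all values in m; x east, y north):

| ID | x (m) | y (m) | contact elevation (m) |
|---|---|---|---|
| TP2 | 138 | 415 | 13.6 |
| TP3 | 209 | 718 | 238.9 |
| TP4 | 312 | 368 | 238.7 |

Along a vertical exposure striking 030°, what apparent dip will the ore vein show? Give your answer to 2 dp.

46.71°

Two edge vectors: TP2→TP3 = (71, 303, 225.3), TP2→TP4 = (174, -47, 225.1).
Normal n = (TP2→TP3) × (TP2→TP4) = (78794.4, 23220.1, -56059).
So ∂z/∂x = −n_x/n_z = 1.40556 and ∂z/∂y = −n_y/n_z = 0.41421.
Unit vector along 030° is (sin 30°, cos 30°) = (0.5000, 0.8660).
Slope in that direction = a·(0.5000) + b·(0.8660) = 1.06150.
Apparent dip = arctan|1.06150| = 46.71° (true dip is 55.7°, so apparent ≤ true as expected).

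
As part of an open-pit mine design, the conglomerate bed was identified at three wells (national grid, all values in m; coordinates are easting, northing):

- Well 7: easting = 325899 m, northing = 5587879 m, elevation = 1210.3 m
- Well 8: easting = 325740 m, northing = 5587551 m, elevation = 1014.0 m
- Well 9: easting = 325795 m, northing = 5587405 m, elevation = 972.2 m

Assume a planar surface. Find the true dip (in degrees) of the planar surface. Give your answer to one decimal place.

29.1°

Let the plane be z = a·easting + b·northing + c.
Well 8−Well 7: −159a − 328b = −196.3;  Well 9−Well 7: −104a − 474b = −238.1.
Solving gives a = 0.36237, b = 0.42281.
Gradient magnitude |∇z| = √(a² + b²) = √(0.13132 + 0.17877) = 0.55685.
True dip = arctan(0.55685) = 29.1°, dipping toward SW (azimuth ≈ 221°).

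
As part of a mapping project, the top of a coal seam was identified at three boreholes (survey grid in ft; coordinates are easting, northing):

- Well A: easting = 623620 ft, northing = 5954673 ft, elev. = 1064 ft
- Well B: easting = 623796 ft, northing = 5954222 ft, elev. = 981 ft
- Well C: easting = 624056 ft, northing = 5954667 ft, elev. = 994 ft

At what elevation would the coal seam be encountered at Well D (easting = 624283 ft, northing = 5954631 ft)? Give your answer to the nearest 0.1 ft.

953.5 ft

Two edge vectors: Well A→Well B = (176, -451, -83), Well A→Well C = (436, -6, -70).
Normal n = (Well A→Well B) × (Well A→Well C) = (31072, -23868, 195580).
So ∂z/∂easting = −n_x/n_z = −0.158871050 and ∂z/∂northing = −n_y/n_z = 0.122037018.
Intercept c from Well A: 1064 + 99075.16 − 726690.54 = −626551.37.
At (624283, 5954631): z = −99180.5 + 726685.4 − 626551.37 = 953.5 ft.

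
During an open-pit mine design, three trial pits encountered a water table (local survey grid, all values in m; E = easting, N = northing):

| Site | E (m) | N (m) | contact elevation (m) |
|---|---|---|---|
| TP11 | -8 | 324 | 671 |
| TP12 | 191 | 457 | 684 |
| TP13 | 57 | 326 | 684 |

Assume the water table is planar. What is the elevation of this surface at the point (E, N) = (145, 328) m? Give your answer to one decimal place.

Let the plane be z = a·E + b·N + c.
TP12−TP11: 199a + 133b = 13;  TP13−TP11: 65a + 2b = 13.
Solving gives a = 0.20650, b = −0.21123.
Then c = 671 − a·-8 − b·324 = 741.09.
At (145, 328): z = 29.9 − 69.3 + 741.09 = 701.7 m.

701.7 m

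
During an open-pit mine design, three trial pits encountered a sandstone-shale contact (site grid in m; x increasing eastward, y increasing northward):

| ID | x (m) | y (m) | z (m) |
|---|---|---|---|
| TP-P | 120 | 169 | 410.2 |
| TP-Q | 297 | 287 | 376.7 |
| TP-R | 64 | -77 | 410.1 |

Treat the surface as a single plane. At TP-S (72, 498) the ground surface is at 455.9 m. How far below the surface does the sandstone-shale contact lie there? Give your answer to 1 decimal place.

Let the plane be z = a·x + b·y + c.
TP-Q−TP-P: 177a + 118b = −33.5;  TP-R−TP-P: −56a − 246b = −0.1.
Solving gives a = −0.22345, b = 0.05127.
Then c = 410.2 − a·120 − b·169 = 428.35.
At (72, 498): z_contact = −16.09 + 25.53 + 428.35 = 437.79 m.
Depth below ground = 455.9 − 437.79 = 18.1 m.

18.1 m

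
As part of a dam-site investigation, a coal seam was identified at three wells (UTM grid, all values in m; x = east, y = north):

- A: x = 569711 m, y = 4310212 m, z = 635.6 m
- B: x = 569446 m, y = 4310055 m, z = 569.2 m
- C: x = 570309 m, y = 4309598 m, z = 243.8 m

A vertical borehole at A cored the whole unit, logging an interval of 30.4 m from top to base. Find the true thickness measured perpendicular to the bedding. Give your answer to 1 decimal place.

26.5 m

Let the plane be z = a·x + b·y + c.
B−A: −265a − 157b = −66.4;  C−A: 598a − 614b = −391.8.
Solving gives a = −0.08084, b = 0.55938.
|∇z| = √(a²+b²) = 0.56519, so dip δ = arctan(0.56519) = 29.47°.
True thickness = vertical thickness × cos δ = 30.4 × cos 29.47° = 26.5 m.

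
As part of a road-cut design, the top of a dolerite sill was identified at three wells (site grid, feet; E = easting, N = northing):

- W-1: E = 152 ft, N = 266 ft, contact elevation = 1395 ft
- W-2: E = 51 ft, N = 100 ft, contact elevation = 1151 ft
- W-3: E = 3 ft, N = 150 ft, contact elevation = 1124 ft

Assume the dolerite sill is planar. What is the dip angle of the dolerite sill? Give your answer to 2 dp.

Two edge vectors: W-1→W-2 = (-101, -166, -244), W-1→W-3 = (-149, -116, -271).
Normal n = (W-1→W-2) × (W-1→W-3) = (16682, 8985, -13018).
So ∂z/∂E = −n_x/n_z = 1.28146 and ∂z/∂N = −n_y/n_z = 0.69020.
Gradient magnitude |∇z| = √(a² + b²) = √(1.64213 + 0.47637) = 1.45551.
True dip = arctan(1.45551) = 55.51°, dipping toward WSW (azimuth ≈ 242°).

55.51°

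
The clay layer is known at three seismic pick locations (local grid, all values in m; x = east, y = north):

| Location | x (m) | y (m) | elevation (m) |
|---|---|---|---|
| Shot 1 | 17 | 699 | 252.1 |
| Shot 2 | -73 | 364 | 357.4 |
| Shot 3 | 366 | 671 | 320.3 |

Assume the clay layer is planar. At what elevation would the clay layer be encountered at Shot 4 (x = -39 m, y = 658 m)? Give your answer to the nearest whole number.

Let the plane be z = a·x + b·y + c.
Shot 2−Shot 1: −90a − 335b = 105.3;  Shot 3−Shot 1: 349a − 28b = 68.2.
Solving gives a = 0.16661, b = −0.35909.
Then c = 252.1 − a·17 − b·699 = 500.27.
At (-39, 658): z = −6.5 − 236.3 + 500.27 = 257.5 m.

257 m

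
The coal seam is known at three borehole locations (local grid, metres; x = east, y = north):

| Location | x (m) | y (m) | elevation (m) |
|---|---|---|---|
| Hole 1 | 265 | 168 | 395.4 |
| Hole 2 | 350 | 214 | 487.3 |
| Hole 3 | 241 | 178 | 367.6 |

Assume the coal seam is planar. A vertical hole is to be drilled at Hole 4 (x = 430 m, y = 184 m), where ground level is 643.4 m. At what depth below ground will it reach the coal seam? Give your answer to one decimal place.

63.7 m

Two edge vectors: Hole 1→Hole 2 = (85, 46, 91.9), Hole 1→Hole 3 = (-24, 10, -27.8).
Normal n = (Hole 1→Hole 2) × (Hole 1→Hole 3) = (-2197.8, 157.4, 1954).
So ∂z/∂x = −n_x/n_z = 1.12477 and ∂z/∂y = −n_y/n_z = −0.08055.
Intercept c from Hole 1: 395.4 − 298.06 + 13.53 = 110.87.
At (430, 184): z_contact = 483.65 − 14.82 + 110.87 = 579.70 m.
Depth below ground = 643.4 − 579.70 = 63.7 m.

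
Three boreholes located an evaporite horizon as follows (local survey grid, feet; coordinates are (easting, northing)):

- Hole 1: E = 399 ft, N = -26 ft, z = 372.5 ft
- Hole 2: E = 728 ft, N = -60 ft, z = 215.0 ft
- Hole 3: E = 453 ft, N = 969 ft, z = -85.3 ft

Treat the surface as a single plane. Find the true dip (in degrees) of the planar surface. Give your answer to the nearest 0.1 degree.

Two edge vectors: Hole 1→Hole 2 = (329, -34, -157.5), Hole 1→Hole 3 = (54, 995, -457.8).
Normal n = (Hole 1→Hole 2) × (Hole 1→Hole 3) = (172277.7, 142111.2, 329191).
So ∂z/∂E = −n_x/n_z = −0.52334 and ∂z/∂N = −n_y/n_z = −0.43170.
Gradient magnitude |∇z| = √(a² + b²) = √(0.27388 + 0.18636) = 0.67841.
True dip = arctan(0.67841) = 34.2°, dipping toward NE (azimuth ≈ 050°).

34.2°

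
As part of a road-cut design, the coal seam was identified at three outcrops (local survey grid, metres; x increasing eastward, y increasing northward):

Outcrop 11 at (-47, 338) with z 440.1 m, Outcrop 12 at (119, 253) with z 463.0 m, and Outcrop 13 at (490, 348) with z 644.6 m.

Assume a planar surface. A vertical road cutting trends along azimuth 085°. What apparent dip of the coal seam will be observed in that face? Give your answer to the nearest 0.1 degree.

Two edge vectors: Outcrop 11→Outcrop 12 = (166, -85, 22.9), Outcrop 11→Outcrop 13 = (537, 10, 204.5).
Normal n = (Outcrop 11→Outcrop 12) × (Outcrop 11→Outcrop 13) = (-17611.5, -21649.7, 47305).
So ∂z/∂x = −n_x/n_z = 0.37230 and ∂z/∂y = −n_y/n_z = 0.45766.
Unit vector along 085° is (sin 85°, cos 85°) = (0.9962, 0.0872).
Slope in that direction = a·(0.9962) + b·(0.0872) = 0.41077.
Apparent dip = arctan|0.41077| = 22.3° (true dip is 30.5°, so apparent ≤ true as expected).

22.3°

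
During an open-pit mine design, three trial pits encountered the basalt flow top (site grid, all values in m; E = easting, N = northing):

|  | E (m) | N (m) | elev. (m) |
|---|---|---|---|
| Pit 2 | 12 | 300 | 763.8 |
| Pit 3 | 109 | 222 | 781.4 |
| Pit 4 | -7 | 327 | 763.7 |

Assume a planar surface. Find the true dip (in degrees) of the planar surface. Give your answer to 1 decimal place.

Two edge vectors: Pit 2→Pit 3 = (97, -78, 17.6), Pit 2→Pit 4 = (-19, 27, -0.1).
Normal n = (Pit 2→Pit 3) × (Pit 2→Pit 4) = (-467.4, -324.7, 1137).
So ∂z/∂E = −n_x/n_z = 0.41108 and ∂z/∂N = −n_y/n_z = 0.28558.
Gradient magnitude |∇z| = √(a² + b²) = √(0.16899 + 0.08155) = 0.50054.
True dip = arctan(0.50054) = 26.6°, dipping toward SW (azimuth ≈ 235°).

26.6°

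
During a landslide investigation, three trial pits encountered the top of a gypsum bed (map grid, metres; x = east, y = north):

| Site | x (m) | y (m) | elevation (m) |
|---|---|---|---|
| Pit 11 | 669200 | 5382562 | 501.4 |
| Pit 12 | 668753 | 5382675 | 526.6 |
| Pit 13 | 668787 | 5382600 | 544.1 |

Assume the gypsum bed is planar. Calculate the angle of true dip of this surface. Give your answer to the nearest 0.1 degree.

Let the plane be z = a·x + b·y + c.
Pit 12−Pit 11: −447a + 113b = 25.2;  Pit 13−Pit 11: −413a + 38b = 42.7.
Solving gives a = −0.13029, b = −0.29240.
Gradient magnitude |∇z| = √(a² + b²) = √(0.01698 + 0.08550) = 0.32012.
True dip = arctan(0.32012) = 17.8°, dipping toward NNE (azimuth ≈ 024°).

17.8°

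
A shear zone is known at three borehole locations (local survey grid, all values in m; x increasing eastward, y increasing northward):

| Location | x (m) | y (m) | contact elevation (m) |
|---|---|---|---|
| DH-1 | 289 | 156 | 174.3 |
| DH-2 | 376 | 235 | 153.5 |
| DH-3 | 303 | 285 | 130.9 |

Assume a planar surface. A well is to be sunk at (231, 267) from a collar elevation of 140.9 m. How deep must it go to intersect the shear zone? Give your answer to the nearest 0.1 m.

Two edge vectors: DH-1→DH-2 = (87, 79, -20.8), DH-1→DH-3 = (14, 129, -43.4).
Normal n = (DH-1→DH-2) × (DH-1→DH-3) = (-745.4, 3484.6, 10117).
So ∂z/∂x = −n_x/n_z = 0.07368 and ∂z/∂y = −n_y/n_z = −0.34443.
Intercept c from DH-1: 174.3 − 21.29 + 53.73 = 206.74.
At (231, 267): z_contact = 17.02 − 91.96 + 206.74 = 131.79 m.
Depth below ground = 140.9 − 131.79 = 9.1 m.

9.1 m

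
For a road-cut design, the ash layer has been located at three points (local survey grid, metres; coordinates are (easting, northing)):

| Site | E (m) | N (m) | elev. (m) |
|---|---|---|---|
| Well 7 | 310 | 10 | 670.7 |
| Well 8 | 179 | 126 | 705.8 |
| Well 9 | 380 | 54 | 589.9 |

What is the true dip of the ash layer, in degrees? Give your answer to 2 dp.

Two edge vectors: Well 7→Well 8 = (-131, 116, 35.1), Well 7→Well 9 = (70, 44, -80.8).
Normal n = (Well 7→Well 8) × (Well 7→Well 9) = (-10917.2, -8127.8, -13884).
So ∂z/∂E = −n_x/n_z = −0.78632 and ∂z/∂N = −n_y/n_z = −0.58541.
Gradient magnitude |∇z| = √(a² + b²) = √(0.61829 + 0.34270) = 0.98030.
True dip = arctan(0.98030) = 44.43°, dipping toward NE (azimuth ≈ 053°).

44.43°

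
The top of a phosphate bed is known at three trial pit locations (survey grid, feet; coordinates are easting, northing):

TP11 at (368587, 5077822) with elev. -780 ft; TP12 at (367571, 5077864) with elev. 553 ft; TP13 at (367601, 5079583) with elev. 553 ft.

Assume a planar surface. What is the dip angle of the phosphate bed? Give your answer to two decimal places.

Two edge vectors: TP11→TP12 = (-1016, 42, 1333), TP11→TP13 = (-986, 1761, 1333).
Normal n = (TP11→TP12) × (TP11→TP13) = (-2291427, 39990, -1747764).
So ∂z/∂easting = −n_x/n_z = −1.31106 and ∂z/∂northing = −n_y/n_z = 0.02288.
Gradient magnitude |∇z| = √(a² + b²) = √(1.71888 + 0.00052) = 1.31126.
True dip = arctan(1.31126) = 52.67°, dipping toward E (azimuth ≈ 091°).

52.67°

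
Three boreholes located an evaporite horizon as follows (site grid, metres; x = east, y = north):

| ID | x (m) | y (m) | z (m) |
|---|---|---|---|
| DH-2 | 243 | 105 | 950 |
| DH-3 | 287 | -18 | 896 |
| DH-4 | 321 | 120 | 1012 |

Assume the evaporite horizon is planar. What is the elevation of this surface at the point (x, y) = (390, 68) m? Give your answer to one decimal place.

1022.7 m

Two edge vectors: DH-2→DH-3 = (44, -123, -54), DH-2→DH-4 = (78, 15, 62).
Normal n = (DH-2→DH-3) × (DH-2→DH-4) = (-6816, -6940, 10254).
So ∂z/∂x = −n_x/n_z = 0.66472 and ∂z/∂y = −n_y/n_z = 0.67681.
Intercept c from DH-2: 950 − 161.53 − 71.06 = 717.41.
At (390, 68): z = 259.2 + 46.0 + 717.41 = 1022.7 m.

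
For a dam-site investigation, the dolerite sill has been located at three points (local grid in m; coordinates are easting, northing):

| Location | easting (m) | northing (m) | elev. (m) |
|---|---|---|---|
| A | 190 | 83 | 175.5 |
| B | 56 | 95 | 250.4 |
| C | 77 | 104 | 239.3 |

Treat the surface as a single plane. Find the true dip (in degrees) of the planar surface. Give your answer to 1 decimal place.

29.1°

Two edge vectors: A→B = (-134, 12, 74.9), A→C = (-113, 21, 63.8).
Normal n = (A→B) × (A→C) = (-807.3, 85.5, -1458).
So ∂z/∂easting = −n_x/n_z = −0.55370 and ∂z/∂northing = −n_y/n_z = 0.05864.
Gradient magnitude |∇z| = √(a² + b²) = √(0.30659 + 0.00344) = 0.55680.
True dip = arctan(0.55680) = 29.1°, dipping toward E (azimuth ≈ 096°).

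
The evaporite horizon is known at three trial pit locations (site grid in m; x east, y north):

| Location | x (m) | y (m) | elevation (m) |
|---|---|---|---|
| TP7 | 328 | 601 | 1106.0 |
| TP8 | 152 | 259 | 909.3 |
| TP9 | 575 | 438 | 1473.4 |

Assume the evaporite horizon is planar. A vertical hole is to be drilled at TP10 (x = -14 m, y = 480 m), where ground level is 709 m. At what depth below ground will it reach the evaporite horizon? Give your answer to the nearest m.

62 m

Let the plane be z = a·x + b·y + c.
TP8−TP7: −176a − 342b = −196.7;  TP9−TP7: 247a − 163b = 367.4.
Solving gives a = 1.39369, b = −0.14208.
Then c = 1106 − a·328 − b·601 = 734.26.
At (-14, 480): z_contact = −19.5 − 68.2 + 734.26 = 646.5 m.
Depth below ground = 709 − 646.5 = 62 m.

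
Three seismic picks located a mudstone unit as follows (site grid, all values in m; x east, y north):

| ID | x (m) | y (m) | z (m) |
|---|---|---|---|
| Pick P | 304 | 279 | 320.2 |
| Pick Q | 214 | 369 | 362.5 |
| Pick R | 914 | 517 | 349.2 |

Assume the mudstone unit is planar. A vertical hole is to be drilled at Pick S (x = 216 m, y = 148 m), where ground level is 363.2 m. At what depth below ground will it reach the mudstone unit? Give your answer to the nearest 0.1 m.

Let the plane be z = a·x + b·y + c.
Pick Q−Pick P: −90a + 90b = 42.3;  Pick R−Pick P: 610a + 238b = 29.
Solving gives a = −0.09771, b = 0.37229.
Then c = 320.2 − a·304 − b·279 = 246.04.
At (216, 148): z_contact = −21.11 + 55.10 + 246.04 = 280.03 m.
Depth below ground = 363.2 − 280.03 = 83.2 m.

83.2 m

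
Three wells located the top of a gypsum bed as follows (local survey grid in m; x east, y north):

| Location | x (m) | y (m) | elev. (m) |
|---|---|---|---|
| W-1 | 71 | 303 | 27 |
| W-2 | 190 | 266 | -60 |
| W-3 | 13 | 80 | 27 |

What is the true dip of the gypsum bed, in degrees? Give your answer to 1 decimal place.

Let the plane be z = a·x + b·y + c.
W-2−W-1: 119a − 37b = −87;  W-3−W-1: −58a − 223b = 0.
Solving gives a = −0.67639, b = 0.17592.
Gradient magnitude |∇z| = √(a² + b²) = √(0.45751 + 0.03095) = 0.69890.
True dip = arctan(0.69890) = 34.9°, dipping toward ESE (azimuth ≈ 105°).

34.9°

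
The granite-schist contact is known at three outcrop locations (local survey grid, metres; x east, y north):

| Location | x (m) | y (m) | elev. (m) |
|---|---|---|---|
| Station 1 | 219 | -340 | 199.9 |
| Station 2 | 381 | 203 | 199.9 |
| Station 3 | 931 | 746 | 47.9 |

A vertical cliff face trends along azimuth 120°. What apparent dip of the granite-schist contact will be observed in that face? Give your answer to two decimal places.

Two edge vectors: Station 1→Station 2 = (162, 543, 0), Station 1→Station 3 = (712, 1086, -152).
Normal n = (Station 1→Station 2) × (Station 1→Station 3) = (-82536, 24624, -210684).
So ∂z/∂x = −n_x/n_z = −0.39175 and ∂z/∂y = −n_y/n_z = 0.11688.
Unit vector along 120° is (sin 120°, cos 120°) = (0.8660, -0.5000).
Slope in that direction = a·(0.8660) + b·(-0.5000) = −0.39771.
Apparent dip = arctan|0.39771| = 21.69° (true dip is 22.2°, so apparent ≤ true as expected).

21.69°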